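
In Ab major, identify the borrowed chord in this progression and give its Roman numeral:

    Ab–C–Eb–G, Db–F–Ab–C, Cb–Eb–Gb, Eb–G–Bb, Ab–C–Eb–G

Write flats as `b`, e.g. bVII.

Ab major has the diatonic set Ab, Bbm, Cm, Db, Eb, Fm, Gdim. Ab–C–Eb–G = Abmaj7, Db–F–Ab–C = Dbmaj7 and Eb–G–Bb = Eb are all diatonic. But Cb–Eb–Gb is foreign: the diatonic iii on degree 3 is Cm, whereas Cb comes from Ab minor. It is labeled bIII.

bIII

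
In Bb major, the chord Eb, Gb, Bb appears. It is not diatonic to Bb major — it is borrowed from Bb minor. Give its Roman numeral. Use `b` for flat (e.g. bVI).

The root Eb is the diatonic 4th degree of Bb major; the borrowing shows in the chord quality. The diatonic chord on degree 4 would be Eb (IV), but Eb–Gb–Bb is the minor chord from Bb minor. As a borrowed chord it is labeled iv.

iv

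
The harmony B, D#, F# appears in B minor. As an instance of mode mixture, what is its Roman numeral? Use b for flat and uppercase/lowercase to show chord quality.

I

B is scale degree 1 in B minor. Diatonically B minor has Bm (i) on that degree; B–D#–F# is instead the major chord native to B major, so it takes the label I.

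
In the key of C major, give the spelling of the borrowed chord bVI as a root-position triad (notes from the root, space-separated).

Scale degree 6 in C major is A. bVI uses the lowered form, Ab, taken from C minor. Stacking thirds in C minor on Ab gives Ab–C–Eb.

Ab C Eb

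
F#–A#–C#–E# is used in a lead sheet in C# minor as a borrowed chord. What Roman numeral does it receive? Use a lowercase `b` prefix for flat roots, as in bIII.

IVmaj7

F# is scale degree 4 in C# minor. Diatonically C# minor has F#m (iv) on that degree; F#–A#–C#–E# is instead the major-seventh chord native to C# major, so it takes the label IVmaj7.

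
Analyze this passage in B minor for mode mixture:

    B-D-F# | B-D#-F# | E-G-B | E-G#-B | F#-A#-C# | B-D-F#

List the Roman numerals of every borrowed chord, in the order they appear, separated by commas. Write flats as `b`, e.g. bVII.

I, IV

B minor has the diatonic set Bm, C#dim, D, Em, F#, G, A (with V from harmonic minor). B–D–F# = Bm, E–G–B = Em and F#–A#–C# = F# are all diatonic. B–D#–F# is not: scale degree 1 in B minor carries Bm (i). In B major the chord on that degree is B, so here it functions as I, borrowed from the parallel major. E–G#–B is not: scale degree 4 in B minor carries Em (iv). In B major the chord on that degree is E, so here it functions as IV, borrowed from the parallel major.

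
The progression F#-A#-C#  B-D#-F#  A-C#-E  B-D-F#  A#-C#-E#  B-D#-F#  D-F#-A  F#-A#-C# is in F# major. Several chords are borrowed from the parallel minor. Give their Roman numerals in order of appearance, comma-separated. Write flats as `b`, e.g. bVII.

bIII, iv, bVI

F# major has the diatonic set F#, G#m, A#m, B, C#, D#m, E#dim. F#–A#–C# = F#, B–D#–F# = B and A#–C#–E# = A#m all belong to that set. A–C#–E doesn't fit — on degree 3 F# major would have A#m (iii). A is the degree-3 chord of F# minor, so it is the borrowed bIII. But B–D–F# is foreign: the diatonic IV on degree 4 is B, whereas Bm comes from F# minor. It is labeled iv. D–F#–A is not: scale degree 6 in F# major carries D#m (vi). In F# minor the chord on that degree is D, so here it functions as bVI, borrowed from the parallel minor.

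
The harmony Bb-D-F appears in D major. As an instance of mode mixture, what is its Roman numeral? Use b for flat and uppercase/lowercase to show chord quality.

The root Bb is the lowered 6th scale degree — diatonically D major has B there. The diatonic chord on degree 6 would be Bm (vi), but Bb–D–F is the major chord from D minor. As a borrowed chord it is labeled bVI.

bVI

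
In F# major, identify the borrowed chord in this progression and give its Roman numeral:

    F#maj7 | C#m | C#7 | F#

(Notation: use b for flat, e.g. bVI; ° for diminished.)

F# major has the diatonic set F#, G#m, A#m, B, C#, D#m, E#dim. F#maj7, C#7 and F# all belong to that set. But C#m (C#–E–G#) is foreign: the diatonic V on degree 5 is C#, whereas C#m comes from F# minor. It is labeled v.

v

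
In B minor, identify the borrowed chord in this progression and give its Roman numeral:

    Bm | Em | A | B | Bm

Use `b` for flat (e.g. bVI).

The diatonic triads in B minor (with V from harmonic minor) are Bm, C#dim, D, Em, F#, G, A. Bm, Em and A are all diatonic. B (B–D#–F#) is not: scale degree 1 in B minor carries Bm (i). In B major the chord on that degree is B, so here it functions as I, borrowed from the parallel major.

I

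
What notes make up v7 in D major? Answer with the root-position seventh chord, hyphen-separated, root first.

A-C-E-G

v7 is built on scale degree 5, which is A in both D major and its parallel. In D minor the chord on A is A–C–E–G.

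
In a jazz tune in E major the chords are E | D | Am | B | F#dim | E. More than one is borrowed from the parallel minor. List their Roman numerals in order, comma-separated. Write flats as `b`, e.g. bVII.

In E major the diatonic chords are E, F#m, G#m, A, B, C#m, D#dim. Of the given chords, E and B are diatonic. D (D–F#–A) doesn't fit — on degree 7 E major would have D#dim (vii°). D is the degree-7 chord of E minor, so it is the borrowed bVII. Am (A–C–E) is not: scale degree 4 in E major carries A (IV). In E minor the chord on that degree is Am, so here it functions as iv, borrowed from the parallel minor. F#dim (F#–A–C) doesn't fit — on degree 2 E major would have F#m (ii). F#dim is the degree-2 chord of E minor, so it is the borrowed ii°.

bVII, iv, ii°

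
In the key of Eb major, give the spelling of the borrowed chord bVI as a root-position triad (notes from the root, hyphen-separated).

Cb-Eb-Gb

bVI is built on the lowered scale degree 6. In Eb major degree 6 is C; lowered it becomes Cb. Stacking thirds in Eb minor on Cb gives Cb–Eb–Gb.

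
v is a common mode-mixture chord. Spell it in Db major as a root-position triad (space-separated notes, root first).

Ab Cb Eb

The root, Ab, is scale degree 5 — the same note in Db major and Db minor; only the chord quality changes. In Db minor the chord on Ab is Ab–Cb–Eb.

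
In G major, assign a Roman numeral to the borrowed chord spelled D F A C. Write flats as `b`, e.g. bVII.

v7

The root D is the diatonic 5th degree of G major; the borrowing shows in the chord quality. The diatonic chord on degree 5 would be D (V), but D–F–A–C is the minor-seventh chord from G minor. As a borrowed chord it is labeled v7.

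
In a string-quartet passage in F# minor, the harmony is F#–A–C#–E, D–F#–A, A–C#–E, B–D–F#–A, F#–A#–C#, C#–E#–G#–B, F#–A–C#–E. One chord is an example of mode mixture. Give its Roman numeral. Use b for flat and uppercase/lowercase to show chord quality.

F# minor has the diatonic set F#m, G#dim, A, Bm, C#, D, E (with V from harmonic minor). F#–A–C#–E = F#m7, D–F#–A = D, A–C#–E = A, B–D–F#–A = Bm7 and C#–E#–G#–B = C#7 all belong to that set. F#–A#–C# doesn't fit — on degree 1 F# minor would have F#m (i). F# is the degree-1 chord of F# major, so it is the borrowed I.

I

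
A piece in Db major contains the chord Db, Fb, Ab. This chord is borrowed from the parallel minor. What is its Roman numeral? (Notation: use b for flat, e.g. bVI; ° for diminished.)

The root Db is the diatonic 1st degree of Db major; the borrowing shows in the chord quality. Diatonically Db major has Db (I) on that degree; Db–Fb–Ab is instead the minor chord native to Db minor, so it takes the label i.

i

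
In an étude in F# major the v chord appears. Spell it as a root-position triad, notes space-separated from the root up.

C# E G#

The root, C#, is scale degree 5 — the same note in F# major and F# minor; only the chord quality changes. In F# minor the chord on C# is C#–E–G#.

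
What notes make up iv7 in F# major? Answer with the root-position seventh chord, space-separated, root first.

B D F# A

The root, B, is scale degree 4 — the same note in F# major and F# minor; only the chord quality changes. In F# minor the chord on B is B–D–F#–A.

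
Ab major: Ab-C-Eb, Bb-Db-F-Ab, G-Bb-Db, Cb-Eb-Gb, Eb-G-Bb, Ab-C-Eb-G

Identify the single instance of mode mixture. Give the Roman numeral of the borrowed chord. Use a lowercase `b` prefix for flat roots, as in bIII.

bIII

Ab major has the diatonic set Ab, Bbm, Cm, Db, Eb, Fm, Gdim. Ab–C–Eb = Ab, Bb–Db–F–Ab = Bbm7, G–Bb–Db = Gdim, Eb–G–Bb = Eb and Ab–C–Eb–G = Abmaj7 are all diatonic. Cb–Eb–Gb doesn't fit — on degree 3 Ab major would have Cm (iii). Cb is the degree-3 chord of Ab minor, so it is the borrowed bIII.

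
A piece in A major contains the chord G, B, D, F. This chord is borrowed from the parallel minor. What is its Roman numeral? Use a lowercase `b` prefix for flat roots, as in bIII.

bVII7

The root G is the lowered 7th scale degree — diatonically A major has G# there. G–B–D–F is a dominant-seventh chord — the form found in A minor, not the diatonic vii° (G#dim). Borrowed into A major it is written bVII7.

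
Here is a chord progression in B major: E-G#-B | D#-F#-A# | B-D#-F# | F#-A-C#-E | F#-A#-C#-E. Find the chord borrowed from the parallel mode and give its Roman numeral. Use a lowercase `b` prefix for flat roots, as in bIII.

v7

In B major the diatonic chords are B, C#m, D#m, E, F#, G#m, A#dim. E–G#–B = E, D#–F#–A# = D#m, B–D#–F# = B and F#–A#–C#–E = F#7 all belong to that set. But F#–A–C#–E is foreign: the diatonic V on degree 5 is F#, whereas F#m7 comes from B minor. It is labeled v7.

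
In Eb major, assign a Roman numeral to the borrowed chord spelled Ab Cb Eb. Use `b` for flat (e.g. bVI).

iv

Ab is scale degree 4 in Eb major. Diatonically Eb major has Ab (IV) on that degree; Ab–Cb–Eb is instead the minor chord native to Eb minor, so it takes the label iv.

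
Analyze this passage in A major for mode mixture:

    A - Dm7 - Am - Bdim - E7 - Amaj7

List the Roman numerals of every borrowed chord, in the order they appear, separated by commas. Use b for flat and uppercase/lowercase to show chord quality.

The diatonic triads in A major are A, Bm, C#m, D, E, F#m, G#dim. Of the given chords, A, E7 and Amaj7 are diatonic. Dm7 (D–F–A–C) is not: scale degree 4 in A major carries D (IV). In A minor the chord on that degree is Dm7, so here it functions as iv7, borrowed from the parallel minor. Am (A–C–E) doesn't fit — on degree 1 A major would have A (I). Am is the degree-1 chord of A minor, so it is the borrowed i. But Bdim (B–D–F) is foreign: the diatonic ii on degree 2 is Bm, whereas Bdim comes from A minor. It is labeled ii°.

iv7, i, ii°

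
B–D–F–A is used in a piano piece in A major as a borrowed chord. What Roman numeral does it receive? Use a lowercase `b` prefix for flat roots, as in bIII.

The root B is the diatonic 2nd degree of A major; the borrowing shows in the chord quality. B–D–F–A is a half-diminished-seventh chord — the form found in A minor, not the diatonic ii (Bm). Borrowed into A major it is written iiø7.

iiø7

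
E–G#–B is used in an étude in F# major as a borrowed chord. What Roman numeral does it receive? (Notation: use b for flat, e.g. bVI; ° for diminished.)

bVII

The root E is the lowered 7th scale degree — diatonically F# major has E# there. E–G#–B is a major chord — the form found in F# minor, not the diatonic vii° (E#dim). Borrowed into F# major it is written bVII.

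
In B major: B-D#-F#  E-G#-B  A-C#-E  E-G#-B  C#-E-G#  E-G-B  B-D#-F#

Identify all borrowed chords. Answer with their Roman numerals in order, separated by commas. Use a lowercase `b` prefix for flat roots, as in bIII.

bVII, iv

B major has the diatonic set B, C#m, D#m, E, F#, G#m, A#dim. Of the given chords, B–D#–F# = B, E–G#–B = E and C#–E–G# = C#m are diatonic. A–C#–E doesn't fit — on degree 7 B major would have A#dim (vii°). A is the degree-7 chord of B minor, so it is the borrowed bVII. But E–G–B is foreign: the diatonic IV on degree 4 is E, whereas Em comes from B minor. It is labeled iv.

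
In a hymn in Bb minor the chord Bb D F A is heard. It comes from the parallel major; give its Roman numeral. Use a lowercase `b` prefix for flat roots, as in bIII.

Bb is scale degree 1 in Bb minor. The diatonic chord on degree 1 would be Bbm (i), but Bb–D–F–A is the major-seventh chord from Bb major. As a borrowed chord it is labeled Imaj7.

Imaj7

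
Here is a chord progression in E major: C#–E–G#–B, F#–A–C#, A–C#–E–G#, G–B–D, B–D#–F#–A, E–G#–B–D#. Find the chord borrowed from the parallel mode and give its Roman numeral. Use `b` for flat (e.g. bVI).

bIII

The diatonic triads in E major are E, F#m, G#m, A, B, C#m, D#dim. C#–E–G#–B = C#m7, F#–A–C# = F#m, A–C#–E–G# = Amaj7, B–D#–F#–A = B7 and E–G#–B–D# = Emaj7 all belong to that set. But G–B–D is foreign: the diatonic iii on degree 3 is G#m, whereas G comes from E minor. It is labeled bIII.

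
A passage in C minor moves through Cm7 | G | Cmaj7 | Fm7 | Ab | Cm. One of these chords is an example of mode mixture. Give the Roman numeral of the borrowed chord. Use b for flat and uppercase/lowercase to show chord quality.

The diatonic triads in C minor (with V from harmonic minor) are Cm, Ddim, Eb, Fm, G, Ab, Bb. Of the given chords, Cm7, G, Fm7, Ab and Cm are diatonic. But Cmaj7 (C–E–G–B) is foreign: the diatonic i on degree 1 is Cm, whereas Cmaj7 comes from C major. It is labeled Imaj7.

Imaj7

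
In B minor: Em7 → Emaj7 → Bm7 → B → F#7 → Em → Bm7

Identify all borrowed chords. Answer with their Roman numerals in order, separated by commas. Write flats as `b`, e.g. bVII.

The diatonic triads in B minor (with V from harmonic minor) are Bm, C#dim, D, Em, F#, G, A. Of the given chords, Em7, Bm7, F#7 and Em are diatonic. Emaj7 (E–G#–B–D#) is not: scale degree 4 in B minor carries Em (iv). In B major the chord on that degree is Emaj7, so here it functions as IVmaj7, borrowed from the parallel major. B (B–D#–F#) is not: scale degree 1 in B minor carries Bm (i). In B major the chord on that degree is B, so here it functions as I, borrowed from the parallel major.

IVmaj7, I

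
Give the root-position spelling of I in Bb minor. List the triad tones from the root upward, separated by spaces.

Bb D F

The root, Bb, is scale degree 1 — the same note in Bb minor and Bb major; only the chord quality changes. In Bb major the chord on Bb is Bb–D–F.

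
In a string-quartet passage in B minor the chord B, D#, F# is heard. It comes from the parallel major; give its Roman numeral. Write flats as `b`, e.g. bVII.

The root B is the diatonic 1st degree of B minor; the borrowing shows in the chord quality. The diatonic chord on degree 1 would be Bm (i), but B–D#–F# is the major chord from B major. As a borrowed chord it is labeled I.

I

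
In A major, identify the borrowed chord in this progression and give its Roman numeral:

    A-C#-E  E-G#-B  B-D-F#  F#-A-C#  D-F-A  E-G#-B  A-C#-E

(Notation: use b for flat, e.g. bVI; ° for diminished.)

iv

The diatonic triads in A major are A, Bm, C#m, D, E, F#m, G#dim. A–C#–E = A, E–G#–B = E, B–D–F# = Bm and F#–A–C# = F#m are all diatonic. D–F–A doesn't fit — on degree 4 A major would have D (IV). Dm is the degree-4 chord of A minor, so it is the borrowed iv.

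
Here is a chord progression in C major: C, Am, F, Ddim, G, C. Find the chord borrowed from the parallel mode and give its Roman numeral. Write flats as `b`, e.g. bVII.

The diatonic triads in C major are C, Dm, Em, F, G, Am, Bdim. C, Am, F and G are all diatonic. Ddim (D–F–Ab) doesn't fit — on degree 2 C major would have Dm (ii). Ddim is the degree-2 chord of C minor, so it is the borrowed ii°.

ii°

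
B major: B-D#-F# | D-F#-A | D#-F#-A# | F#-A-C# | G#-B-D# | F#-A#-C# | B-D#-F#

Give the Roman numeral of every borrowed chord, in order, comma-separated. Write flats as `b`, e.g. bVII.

The diatonic triads in B major are B, C#m, D#m, E, F#, G#m, A#dim. B–D#–F# = B, D#–F#–A# = D#m, G#–B–D# = G#m and F#–A#–C# = F# are all diatonic. D–F#–A is not: scale degree 3 in B major carries D#m (iii). In B minor the chord on that degree is D, so here it functions as bIII, borrowed from the parallel minor. F#–A–C# doesn't fit — on degree 5 B major would have F# (V). F#m is the degree-5 chord of B minor, so it is the borrowed v.

bIII, v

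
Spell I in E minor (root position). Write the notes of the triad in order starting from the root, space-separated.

E G# B

I is built on scale degree 1, which is E in both E minor and its parallel. Building the major chord from the parallel major on E: E–G#–B.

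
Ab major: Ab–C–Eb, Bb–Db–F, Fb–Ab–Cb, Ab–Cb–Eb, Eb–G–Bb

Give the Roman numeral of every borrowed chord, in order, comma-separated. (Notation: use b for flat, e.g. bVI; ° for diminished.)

bVI, i

Ab major has the diatonic set Ab, Bbm, Cm, Db, Eb, Fm, Gdim. Ab–C–Eb = Ab, Bb–Db–F = Bbm and Eb–G–Bb = Eb are all diatonic. Fb–Ab–Cb doesn't fit — on degree 6 Ab major would have Fm (vi). Fb is the degree-6 chord of Ab minor, so it is the borrowed bVI. But Ab–Cb–Eb is foreign: the diatonic I on degree 1 is Ab, whereas Abm comes from Ab minor. It is labeled i.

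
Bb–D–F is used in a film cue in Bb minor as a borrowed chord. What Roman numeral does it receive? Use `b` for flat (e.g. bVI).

The root Bb is the diatonic 1st degree of Bb minor; the borrowing shows in the chord quality. Bb–D–F is a major chord — the form found in Bb major, not the diatonic i (Bbm). Borrowed into Bb minor it is written I.

I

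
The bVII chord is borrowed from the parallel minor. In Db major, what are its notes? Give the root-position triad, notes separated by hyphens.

Cb-Eb-Gb

Scale degree 7 in Db major is C. bVII uses the lowered form, Cb, taken from Db minor. Stacking thirds in Db minor on Cb gives Cb–Eb–Gb.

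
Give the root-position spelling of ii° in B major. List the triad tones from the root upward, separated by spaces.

C# E G

ii° is built on scale degree 2, which is C# in both B major and its parallel. In B minor the chord on C# is C#–E–G.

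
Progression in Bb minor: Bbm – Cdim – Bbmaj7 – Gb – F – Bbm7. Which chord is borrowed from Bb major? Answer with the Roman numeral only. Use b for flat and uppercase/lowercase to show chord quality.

Bb minor has the diatonic set Bbm, Cdim, Db, Ebm, F, Gb, Ab (with V from harmonic minor). Of the given chords, Bbm, Cdim, Gb, F and Bbm7 are diatonic. But Bbmaj7 (Bb–D–F–A) is foreign: the diatonic i on degree 1 is Bbm, whereas Bbmaj7 comes from Bb major. It is labeled Imaj7.

Imaj7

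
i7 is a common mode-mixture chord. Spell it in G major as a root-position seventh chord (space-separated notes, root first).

The root, G, is scale degree 1 — the same note in G major and G minor; only the chord quality changes. In G minor the chord on G is G–Bb–D–F.

G Bb D F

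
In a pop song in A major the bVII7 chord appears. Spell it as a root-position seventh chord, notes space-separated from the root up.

bVII7 is built on the lowered scale degree 7. In A major degree 7 is G#; lowered it becomes G. Stacking thirds in A minor on G gives G–B–D–F.

G B D F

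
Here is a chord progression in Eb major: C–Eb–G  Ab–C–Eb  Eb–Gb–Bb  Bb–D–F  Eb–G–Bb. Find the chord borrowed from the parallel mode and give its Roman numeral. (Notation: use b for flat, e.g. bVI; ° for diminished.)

Eb major has the diatonic set Eb, Fm, Gm, Ab, Bb, Cm, Ddim. C–Eb–G = Cm, Ab–C–Eb = Ab, Bb–D–F = Bb and Eb–G–Bb = Eb are all diatonic. Eb–Gb–Bb doesn't fit — on degree 1 Eb major would have Eb (I). Ebm is the degree-1 chord of Eb minor, so it is the borrowed i.

i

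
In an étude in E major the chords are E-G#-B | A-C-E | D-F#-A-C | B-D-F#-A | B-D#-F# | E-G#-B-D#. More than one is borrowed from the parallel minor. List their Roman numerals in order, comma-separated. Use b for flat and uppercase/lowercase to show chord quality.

iv, bVII7, v7

E major has the diatonic set E, F#m, G#m, A, B, C#m, D#dim. Of the given chords, E–G#–B = E, B–D#–F# = B and E–G#–B–D# = Emaj7 are diatonic. But A–C–E is foreign: the diatonic IV on degree 4 is A, whereas Am comes from E minor. It is labeled iv. D–F#–A–C doesn't fit — on degree 7 E major would have D#dim (vii°). D7 is the degree-7 chord of E minor, so it is the borrowed bVII7. But B–D–F#–A is foreign: the diatonic V on degree 5 is B, whereas Bm7 comes from E minor. It is labeled v7.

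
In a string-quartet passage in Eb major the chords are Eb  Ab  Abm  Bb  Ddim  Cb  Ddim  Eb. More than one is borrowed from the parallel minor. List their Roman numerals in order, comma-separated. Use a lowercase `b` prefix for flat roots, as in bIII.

iv, bVI

The diatonic triads in Eb major are Eb, Fm, Gm, Ab, Bb, Cm, Ddim. Eb, Ab, Bb and Ddim all belong to that set. Abm (Ab–Cb–Eb) is not: scale degree 4 in Eb major carries Ab (IV). In Eb minor the chord on that degree is Abm, so here it functions as iv, borrowed from the parallel minor. But Cb (Cb–Eb–Gb) is foreign: the diatonic vi on degree 6 is Cm, whereas Cb comes from Eb minor. It is labeled bVI.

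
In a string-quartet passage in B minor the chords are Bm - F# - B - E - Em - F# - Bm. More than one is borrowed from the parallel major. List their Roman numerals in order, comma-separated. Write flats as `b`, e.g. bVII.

In B minor (with V from harmonic minor) the diatonic chords are Bm, C#dim, D, Em, F#, G, A. Bm, F# and Em are all diatonic. B (B–D#–F#) doesn't fit — on degree 1 B minor would have Bm (i). B is the degree-1 chord of B major, so it is the borrowed I. E (E–G#–B) is not: scale degree 4 in B minor carries Em (iv). In B major the chord on that degree is E, so here it functions as IV, borrowed from the parallel major.

I, IV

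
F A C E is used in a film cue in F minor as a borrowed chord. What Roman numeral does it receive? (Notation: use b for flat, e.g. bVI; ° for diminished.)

F is scale degree 1 in F minor. Diatonically F minor has Fm (i) on that degree; F–A–C–E is instead the major-seventh chord native to F major, so it takes the label Imaj7.

Imaj7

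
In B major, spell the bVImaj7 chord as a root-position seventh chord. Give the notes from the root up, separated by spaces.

G B D F#

Scale degree 6 in B major is G#. bVImaj7 uses the lowered form, G, taken from B minor. Stacking thirds in B minor on G gives G–B–D–F#.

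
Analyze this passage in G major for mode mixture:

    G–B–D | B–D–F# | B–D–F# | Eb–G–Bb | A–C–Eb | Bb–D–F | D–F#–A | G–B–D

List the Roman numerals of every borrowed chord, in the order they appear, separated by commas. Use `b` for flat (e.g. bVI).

The diatonic triads in G major are G, Am, Bm, C, D, Em, F#dim. Of the given chords, G–B–D = G, B–D–F# = Bm and D–F#–A = D are diatonic. But Eb–G–Bb is foreign: the diatonic vi on degree 6 is Em, whereas Eb comes from G minor. It is labeled bVI. A–C–Eb is not: scale degree 2 in G major carries Am (ii). In G minor the chord on that degree is Adim, so here it functions as ii°, borrowed from the parallel minor. Bb–D–F is not: scale degree 3 in G major carries Bm (iii). In G minor the chord on that degree is Bb, so here it functions as bIII, borrowed from the parallel minor.

bVI, ii°, bIII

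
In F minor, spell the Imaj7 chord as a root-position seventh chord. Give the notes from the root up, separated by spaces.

F A C E

The root, F, is scale degree 1 — the same note in F minor and F major; only the chord quality changes. Building the major-seventh chord from the parallel major on F: F–A–C–E.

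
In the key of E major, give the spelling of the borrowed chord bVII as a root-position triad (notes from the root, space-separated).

bVII is built on the lowered scale degree 7. In E major degree 7 is D#; lowered it becomes D. In E minor the chord on D is D–F#–A.

D F# A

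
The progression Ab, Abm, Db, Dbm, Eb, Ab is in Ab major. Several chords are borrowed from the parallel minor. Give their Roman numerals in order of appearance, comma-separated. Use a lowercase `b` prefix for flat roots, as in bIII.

i, iv

The diatonic triads in Ab major are Ab, Bbm, Cm, Db, Eb, Fm, Gdim. Of the given chords, Ab, Db and Eb are diatonic. But Abm (Ab–Cb–Eb) is foreign: the diatonic I on degree 1 is Ab, whereas Abm comes from Ab minor. It is labeled i. Dbm (Db–Fb–Ab) doesn't fit — on degree 4 Ab major would have Db (IV). Dbm is the degree-4 chord of Ab minor, so it is the borrowed iv.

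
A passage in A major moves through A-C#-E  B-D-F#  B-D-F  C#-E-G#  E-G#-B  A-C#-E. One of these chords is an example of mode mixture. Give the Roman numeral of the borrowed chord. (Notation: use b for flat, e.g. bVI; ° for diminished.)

The diatonic triads in A major are A, Bm, C#m, D, E, F#m, G#dim. A–C#–E = A, B–D–F# = Bm, C#–E–G# = C#m and E–G#–B = E all belong to that set. B–D–F doesn't fit — on degree 2 A major would have Bm (ii). Bdim is the degree-2 chord of A minor, so it is the borrowed ii°.

ii°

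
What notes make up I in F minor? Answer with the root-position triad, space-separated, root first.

The root, F, is scale degree 1 — the same note in F minor and F major; only the chord quality changes. Building the major chord from the parallel major on F: F–A–C.

F A C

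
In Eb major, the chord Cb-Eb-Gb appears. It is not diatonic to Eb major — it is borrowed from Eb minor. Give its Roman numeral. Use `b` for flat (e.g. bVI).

bVI

In Eb major scale degree 6 is C; Cb is its lowered form, from Eb minor. The diatonic chord on degree 6 would be Cm (vi), but Cb–Eb–Gb is the major chord from Eb minor. As a borrowed chord it is labeled bVI.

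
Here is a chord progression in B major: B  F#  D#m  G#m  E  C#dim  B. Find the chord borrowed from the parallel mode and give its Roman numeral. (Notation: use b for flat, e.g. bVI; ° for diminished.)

The diatonic triads in B major are B, C#m, D#m, E, F#, G#m, A#dim. B, F#, D#m, G#m and E are all diatonic. C#dim (C#–E–G) doesn't fit — on degree 2 B major would have C#m (ii). C#dim is the degree-2 chord of B minor, so it is the borrowed ii°.

ii°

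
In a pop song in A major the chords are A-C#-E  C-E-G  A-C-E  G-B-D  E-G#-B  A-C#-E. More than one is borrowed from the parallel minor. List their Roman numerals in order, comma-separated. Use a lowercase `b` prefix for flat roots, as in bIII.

In A major the diatonic chords are A, Bm, C#m, D, E, F#m, G#dim. Of the given chords, A–C#–E = A and E–G#–B = E are diatonic. But C–E–G is foreign: the diatonic iii on degree 3 is C#m, whereas C comes from A minor. It is labeled bIII. A–C–E doesn't fit — on degree 1 A major would have A (I). Am is the degree-1 chord of A minor, so it is the borrowed i. But G–B–D is foreign: the diatonic vii° on degree 7 is G#dim, whereas G comes from A minor. It is labeled bVII.

bIII, i, bVII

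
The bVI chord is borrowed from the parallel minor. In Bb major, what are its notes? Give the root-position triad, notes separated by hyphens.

Gb-Bb-Db

bVI is built on the lowered scale degree 6. In Bb major degree 6 is G; lowered it becomes Gb. In Bb minor the chord on Gb is Gb–Bb–Db.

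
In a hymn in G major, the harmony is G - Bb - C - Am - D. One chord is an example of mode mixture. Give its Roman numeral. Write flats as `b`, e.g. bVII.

bIII

In G major the diatonic chords are G, Am, Bm, C, D, Em, F#dim. Of the given chords, G, C, Am and D are diatonic. Bb (Bb–D–F) doesn't fit — on degree 3 G major would have Bm (iii). Bb is the degree-3 chord of G minor, so it is the borrowed bIII.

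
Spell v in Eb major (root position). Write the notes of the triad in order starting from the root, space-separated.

v is built on scale degree 5, which is Bb in both Eb major and its parallel. In Eb minor the chord on Bb is Bb–Db–F.

Bb Db F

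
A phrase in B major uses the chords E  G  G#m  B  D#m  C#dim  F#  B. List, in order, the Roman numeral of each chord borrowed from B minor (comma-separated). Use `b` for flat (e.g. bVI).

B major has the diatonic set B, C#m, D#m, E, F#, G#m, A#dim. E, G#m, B, D#m and F# all belong to that set. But G (G–B–D) is foreign: the diatonic vi on degree 6 is G#m, whereas G comes from B minor. It is labeled bVI. But C#dim (C#–E–G) is foreign: the diatonic ii on degree 2 is C#m, whereas C#dim comes from B minor. It is labeled ii°.

bVI, ii°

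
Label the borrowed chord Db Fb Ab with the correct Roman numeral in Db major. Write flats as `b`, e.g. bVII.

The root Db is the diatonic 1st degree of Db major; the borrowing shows in the chord quality. The diatonic chord on degree 1 would be Db (I), but Db–Fb–Ab is the minor chord from Db minor. As a borrowed chord it is labeled i.

i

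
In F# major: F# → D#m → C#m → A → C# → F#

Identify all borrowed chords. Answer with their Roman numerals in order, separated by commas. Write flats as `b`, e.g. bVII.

v, bIII

F# major has the diatonic set F#, G#m, A#m, B, C#, D#m, E#dim. F#, D#m and C# are all diatonic. C#m (C#–E–G#) doesn't fit — on degree 5 F# major would have C# (V). C#m is the degree-5 chord of F# minor, so it is the borrowed v. A (A–C#–E) is not: scale degree 3 in F# major carries A#m (iii). In F# minor the chord on that degree is A, so here it functions as bIII, borrowed from the parallel minor.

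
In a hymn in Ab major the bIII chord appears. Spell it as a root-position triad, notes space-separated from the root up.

Cb Eb Gb

bIII is built on the lowered scale degree 3. In Ab major degree 3 is C; lowered it becomes Cb. Building the major chord from the parallel minor on Cb: Cb–Eb–Gb.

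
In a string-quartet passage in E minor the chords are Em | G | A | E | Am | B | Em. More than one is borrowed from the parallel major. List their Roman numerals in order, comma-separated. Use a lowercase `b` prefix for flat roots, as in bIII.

IV, I

The diatonic triads in E minor (with V from harmonic minor) are Em, F#dim, G, Am, B, C, D. Em, G, Am and B are all diatonic. A (A–C#–E) doesn't fit — on degree 4 E minor would have Am (iv). A is the degree-4 chord of E major, so it is the borrowed IV. But E (E–G#–B) is foreign: the diatonic i on degree 1 is Em, whereas E comes from E major. It is labeled I.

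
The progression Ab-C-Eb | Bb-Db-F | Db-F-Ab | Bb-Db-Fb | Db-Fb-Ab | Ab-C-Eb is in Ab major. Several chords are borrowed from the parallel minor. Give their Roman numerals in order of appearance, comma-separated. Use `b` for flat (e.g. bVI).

ii°, iv

Ab major has the diatonic set Ab, Bbm, Cm, Db, Eb, Fm, Gdim. Ab–C–Eb = Ab, Bb–Db–F = Bbm and Db–F–Ab = Db all belong to that set. Bb–Db–Fb is not: scale degree 2 in Ab major carries Bbm (ii). In Ab minor the chord on that degree is Bbdim, so here it functions as ii°, borrowed from the parallel minor. But Db–Fb–Ab is foreign: the diatonic IV on degree 4 is Db, whereas Dbm comes from Ab minor. It is labeled iv.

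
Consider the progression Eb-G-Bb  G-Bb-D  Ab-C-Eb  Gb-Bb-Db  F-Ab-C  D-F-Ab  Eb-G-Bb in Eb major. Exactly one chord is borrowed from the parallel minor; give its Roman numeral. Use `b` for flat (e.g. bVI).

The diatonic triads in Eb major are Eb, Fm, Gm, Ab, Bb, Cm, Ddim. Eb–G–Bb = Eb, G–Bb–D = Gm, Ab–C–Eb = Ab, F–Ab–C = Fm and D–F–Ab = Ddim are all diatonic. But Gb–Bb–Db is foreign: the diatonic iii on degree 3 is Gm, whereas Gb comes from Eb minor. It is labeled bIII.

bIII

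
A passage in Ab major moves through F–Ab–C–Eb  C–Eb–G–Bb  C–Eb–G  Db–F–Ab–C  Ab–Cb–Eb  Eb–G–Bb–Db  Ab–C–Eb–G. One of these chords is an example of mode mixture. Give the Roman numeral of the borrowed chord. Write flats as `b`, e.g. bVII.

i

Ab major has the diatonic set Ab, Bbm, Cm, Db, Eb, Fm, Gdim. F–Ab–C–Eb = Fm7, C–Eb–G–Bb = Cm7, C–Eb–G = Cm, Db–F–Ab–C = Dbmaj7, Eb–G–Bb–Db = Eb7 and Ab–C–Eb–G = Abmaj7 all belong to that set. Ab–Cb–Eb is not: scale degree 1 in Ab major carries Ab (I). In Ab minor the chord on that degree is Abm, so here it functions as i, borrowed from the parallel minor.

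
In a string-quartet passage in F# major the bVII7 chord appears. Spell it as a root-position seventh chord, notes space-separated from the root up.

E G# B D

The root of bVII7 is the lowered 7th degree: E# becomes E. Building the dominant-seventh chord from the parallel minor on E: E–G#–B–D.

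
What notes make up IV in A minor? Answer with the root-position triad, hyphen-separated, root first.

D-F#-A

The root, D, is scale degree 4 — the same note in A minor and A major; only the chord quality changes. Building the major chord from the parallel major on D: D–F#–A.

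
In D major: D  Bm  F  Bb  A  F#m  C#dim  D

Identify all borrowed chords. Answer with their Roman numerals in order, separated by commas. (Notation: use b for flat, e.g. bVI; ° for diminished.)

The diatonic triads in D major are D, Em, F#m, G, A, Bm, C#dim. D, Bm, A, F#m and C#dim all belong to that set. F (F–A–C) doesn't fit — on degree 3 D major would have F#m (iii). F is the degree-3 chord of D minor, so it is the borrowed bIII. Bb (Bb–D–F) doesn't fit — on degree 6 D major would have Bm (vi). Bb is the degree-6 chord of D minor, so it is the borrowed bVI.

bIII, bVI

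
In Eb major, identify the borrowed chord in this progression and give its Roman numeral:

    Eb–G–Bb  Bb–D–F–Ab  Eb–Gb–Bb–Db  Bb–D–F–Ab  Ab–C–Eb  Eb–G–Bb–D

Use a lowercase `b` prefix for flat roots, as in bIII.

Eb major has the diatonic set Eb, Fm, Gm, Ab, Bb, Cm, Ddim. Eb–G–Bb = Eb, Bb–D–F–Ab = Bb7, Ab–C–Eb = Ab and Eb–G–Bb–D = Ebmaj7 are all diatonic. Eb–Gb–Bb–Db is not: scale degree 1 in Eb major carries Eb (I). In Eb minor the chord on that degree is Ebm7, so here it functions as i7, borrowed from the parallel minor.

i7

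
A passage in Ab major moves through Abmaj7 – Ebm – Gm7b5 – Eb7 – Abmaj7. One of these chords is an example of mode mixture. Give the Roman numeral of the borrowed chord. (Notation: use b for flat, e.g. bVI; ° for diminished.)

v

Ab major has the diatonic set Ab, Bbm, Cm, Db, Eb, Fm, Gdim. Of the given chords, Abmaj7, Gm7b5 and Eb7 are diatonic. But Ebm (Eb–Gb–Bb) is foreign: the diatonic V on degree 5 is Eb, whereas Ebm comes from Ab minor. It is labeled v.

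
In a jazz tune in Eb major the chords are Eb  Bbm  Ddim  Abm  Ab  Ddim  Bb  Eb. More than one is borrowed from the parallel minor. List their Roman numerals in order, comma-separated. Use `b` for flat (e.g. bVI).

The diatonic triads in Eb major are Eb, Fm, Gm, Ab, Bb, Cm, Ddim. Eb, Ddim, Ab and Bb are all diatonic. But Bbm (Bb–Db–F) is foreign: the diatonic V on degree 5 is Bb, whereas Bbm comes from Eb minor. It is labeled v. Abm (Ab–Cb–Eb) is not: scale degree 4 in Eb major carries Ab (IV). In Eb minor the chord on that degree is Abm, so here it functions as iv, borrowed from the parallel minor.

v, iv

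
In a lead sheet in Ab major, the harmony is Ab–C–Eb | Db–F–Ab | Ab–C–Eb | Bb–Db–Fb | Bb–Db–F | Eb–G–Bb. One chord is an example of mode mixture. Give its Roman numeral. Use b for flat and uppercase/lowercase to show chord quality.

In Ab major the diatonic chords are Ab, Bbm, Cm, Db, Eb, Fm, Gdim. Ab–C–Eb = Ab, Db–F–Ab = Db, Bb–Db–F = Bbm and Eb–G–Bb = Eb all belong to that set. Bb–Db–Fb doesn't fit — on degree 2 Ab major would have Bbm (ii). Bbdim is the degree-2 chord of Ab minor, so it is the borrowed ii°.

ii°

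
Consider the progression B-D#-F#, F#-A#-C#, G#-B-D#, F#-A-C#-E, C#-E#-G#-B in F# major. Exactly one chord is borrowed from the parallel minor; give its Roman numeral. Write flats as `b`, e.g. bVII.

i7

F# major has the diatonic set F#, G#m, A#m, B, C#, D#m, E#dim. B–D#–F# = B, F#–A#–C# = F#, G#–B–D# = G#m and C#–E#–G#–B = C#7 are all diatonic. But F#–A–C#–E is foreign: the diatonic I on degree 1 is F#, whereas F#m7 comes from F# minor. It is labeled i7.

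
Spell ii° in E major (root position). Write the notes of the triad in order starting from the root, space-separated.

The root, F#, is scale degree 2 — the same note in E major and E minor; only the chord quality changes. In E minor the chord on F# is F#–A–C.

F# A C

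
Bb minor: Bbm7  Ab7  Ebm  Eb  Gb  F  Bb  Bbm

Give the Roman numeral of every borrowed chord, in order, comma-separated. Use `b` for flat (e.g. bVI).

IV, I

Bb minor has the diatonic set Bbm, Cdim, Db, Ebm, F, Gb, Ab (with V from harmonic minor). Bbm7, Ab7, Ebm, Gb, F and Bbm all belong to that set. But Eb (Eb–G–Bb) is foreign: the diatonic iv on degree 4 is Ebm, whereas Eb comes from Bb major. It is labeled IV. Bb (Bb–D–F) is not: scale degree 1 in Bb minor carries Bbm (i). In Bb major the chord on that degree is Bb, so here it functions as I, borrowed from the parallel major.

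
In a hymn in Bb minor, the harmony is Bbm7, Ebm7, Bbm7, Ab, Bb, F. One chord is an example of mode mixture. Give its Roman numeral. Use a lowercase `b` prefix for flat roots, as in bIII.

I

In Bb minor (with V from harmonic minor) the diatonic chords are Bbm, Cdim, Db, Ebm, F, Gb, Ab. Bbm7, Ebm7, Ab and F are all diatonic. But Bb (Bb–D–F) is foreign: the diatonic i on degree 1 is Bbm, whereas Bb comes from Bb major. It is labeled I.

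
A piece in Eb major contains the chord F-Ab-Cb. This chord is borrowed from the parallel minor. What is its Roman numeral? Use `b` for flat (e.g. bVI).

ii°

The root F is the diatonic 2nd degree of Eb major; the borrowing shows in the chord quality. Diatonically Eb major has Fm (ii) on that degree; F–Ab–Cb is instead the diminished chord native to Eb minor, so it takes the label ii°.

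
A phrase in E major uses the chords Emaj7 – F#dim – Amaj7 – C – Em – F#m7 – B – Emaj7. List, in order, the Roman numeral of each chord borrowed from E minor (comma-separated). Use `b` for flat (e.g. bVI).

In E major the diatonic chords are E, F#m, G#m, A, B, C#m, D#dim. Of the given chords, Emaj7, Amaj7, F#m7 and B are diatonic. But F#dim (F#–A–C) is foreign: the diatonic ii on degree 2 is F#m, whereas F#dim comes from E minor. It is labeled ii°. C (C–E–G) is not: scale degree 6 in E major carries C#m (vi). In E minor the chord on that degree is C, so here it functions as bVI, borrowed from the parallel minor. Em (E–G–B) is not: scale degree 1 in E major carries E (I). In E minor the chord on that degree is Em, so here it functions as i, borrowed from the parallel minor.

ii°, bVI, i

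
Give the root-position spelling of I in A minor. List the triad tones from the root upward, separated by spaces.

A C# E

The root, A, is scale degree 1 — the same note in A minor and A major; only the chord quality changes. Building the major chord from the parallel major on A: A–C#–E.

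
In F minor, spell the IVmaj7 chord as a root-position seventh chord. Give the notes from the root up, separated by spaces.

Bb D F A

The root, Bb, is scale degree 4 — the same note in F minor and F major; only the chord quality changes. Building the major-seventh chord from the parallel major on Bb: Bb–D–F–A.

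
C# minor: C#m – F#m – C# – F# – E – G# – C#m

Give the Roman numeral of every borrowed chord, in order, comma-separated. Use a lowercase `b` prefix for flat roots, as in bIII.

I, IV

In C# minor (with V from harmonic minor) the diatonic chords are C#m, D#dim, E, F#m, G#, A, B. C#m, F#m, E and G# all belong to that set. C# (C#–E#–G#) doesn't fit — on degree 1 C# minor would have C#m (i). C# is the degree-1 chord of C# major, so it is the borrowed I. F# (F#–A#–C#) doesn't fit — on degree 4 C# minor would have F#m (iv). F# is the degree-4 chord of C# major, so it is the borrowed IV.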